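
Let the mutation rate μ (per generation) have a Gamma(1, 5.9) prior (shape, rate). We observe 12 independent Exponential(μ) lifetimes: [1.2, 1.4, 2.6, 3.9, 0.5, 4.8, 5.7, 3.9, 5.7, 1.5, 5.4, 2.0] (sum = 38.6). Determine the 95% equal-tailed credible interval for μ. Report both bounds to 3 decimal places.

Posterior: Gamma(1+12, 5.9+38.6) = Gamma(13, 44.5) (shape, rate).
Equal-tailed 95% interval: Gamma(13, 44.5) quantiles at 0.025 and 0.975.
Posterior mean ≈ 0.292, SD ≈ 0.081; a Normal approximation gives roughly [0.133, 0.451].
Exact: lower = 0.156; upper = 0.471.

[0.156, 0.471]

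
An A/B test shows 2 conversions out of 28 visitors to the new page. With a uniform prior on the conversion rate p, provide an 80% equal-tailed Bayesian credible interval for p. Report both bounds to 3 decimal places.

Posterior: Beta(1+2, 1+26) = Beta(3, 27).
Equal-tailed 80% interval: the 0.1 and 0.9 quantiles of Beta(3, 27).
Posterior mean ≈ 0.100, SD ≈ 0.054; a Normal approximation gives roughly [0.031, 0.169].
Exact: F⁻¹(0.1) = 0.039; F⁻¹(0.9) = 0.173.

[0.039, 0.173]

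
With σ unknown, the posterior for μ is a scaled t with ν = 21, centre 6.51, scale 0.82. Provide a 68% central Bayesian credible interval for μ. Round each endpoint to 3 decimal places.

[5.675, 7.345]

The t_21 distribution is symmetric; the 68% interval is 6.51 ± t·0.82 with t_{0.84,21} = 1.019.
Half-width: 1.019 × 0.82 = 0.835.
6.51 − 0.835 = 5.675; 6.51 + 0.835 = 7.345.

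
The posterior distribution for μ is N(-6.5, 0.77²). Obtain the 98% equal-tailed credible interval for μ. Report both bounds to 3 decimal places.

[-8.291, -4.709]

The posterior is symmetric, so the 98% equal-tailed interval is μ = -6.5 ± z·0.77 with z = 2.326.
Half-width: 2.326 × 0.77 = 1.791.
-6.5 − 1.791 = -8.291; -6.5 + 1.791 = -4.709.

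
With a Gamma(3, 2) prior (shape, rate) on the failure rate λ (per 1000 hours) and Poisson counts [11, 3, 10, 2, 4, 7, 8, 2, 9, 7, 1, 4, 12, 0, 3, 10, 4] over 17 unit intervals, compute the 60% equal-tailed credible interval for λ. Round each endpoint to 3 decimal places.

[4.816, 5.700]

Posterior: Gamma(3+97, 2+17) = Gamma(100, 19) (shape, rate).
Equal-tailed 60% interval: Gamma(100, 19) quantiles at 0.2 and 0.8.
Posterior mean ≈ 5.263, SD ≈ 0.526; a Normal approximation gives roughly [4.820, 5.706].
Exact: lower = 4.816; upper = 5.700.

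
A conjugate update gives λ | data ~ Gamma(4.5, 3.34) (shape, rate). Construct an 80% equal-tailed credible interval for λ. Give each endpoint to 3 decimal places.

Posterior: Gamma(shape 4.5, rate 3.34).
Equal-tailed 80% interval: Gamma(4.5, 3.34) quantiles at 0.1 and 0.9.
Posterior mean ≈ 1.347, SD ≈ 0.635; a Normal approximation gives roughly [0.533, 2.161].
Exact: lower = 0.624; upper = 2.198.

[0.624, 2.198]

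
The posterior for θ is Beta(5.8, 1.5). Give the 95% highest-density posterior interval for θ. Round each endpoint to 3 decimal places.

[0.522, 0.999]

The posterior is unimodal and skewed, so the HPD interval has equal density at both endpoints and is the shortest 95% interval.
Solving f(0.522) = f(0.999) with F(0.999) − F(0.522) = 0.95 gives [0.522, 0.999].
For comparison, the equal-tailed interval is [0.460, 0.982]; the HPD is narrower and shifted toward the mode.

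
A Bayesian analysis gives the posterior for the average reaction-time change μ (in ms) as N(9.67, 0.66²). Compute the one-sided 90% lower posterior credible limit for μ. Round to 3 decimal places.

Need L with P(μ ≥ L) = 0.90: L = 9.67 − z_{0.1}·0.66.
z = 1.282; L = 9.67 − 1.282 × 0.66 = 8.824.

8.824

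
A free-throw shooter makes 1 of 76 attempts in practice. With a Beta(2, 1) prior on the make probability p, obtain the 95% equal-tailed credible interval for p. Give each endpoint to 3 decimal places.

Posterior: Beta(2+1, 1+75) = Beta(3, 76).
Equal-tailed 95% interval: the 0.025 and 0.975 quantiles of Beta(3, 76).
Posterior mean ≈ 0.038, SD ≈ 0.021; a Normal approximation gives roughly [-0.004, 0.080].
Exact: F⁻¹(0.025) = 0.008; F⁻¹(0.975) = 0.090.

[0.008, 0.090]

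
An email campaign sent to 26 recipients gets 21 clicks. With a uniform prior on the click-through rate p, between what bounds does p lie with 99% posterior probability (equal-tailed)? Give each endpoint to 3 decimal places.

Posterior: Beta(1+21, 1+5) = Beta(22, 6).
Equal-tailed 99% interval: the 0.005 and 0.995 quantiles of Beta(22, 6).
Posterior mean ≈ 0.786, SD ≈ 0.076; a Normal approximation gives roughly [0.589, 0.982].
Exact: F⁻¹(0.005) = 0.559; F⁻¹(0.995) = 0.939.

[0.559, 0.939]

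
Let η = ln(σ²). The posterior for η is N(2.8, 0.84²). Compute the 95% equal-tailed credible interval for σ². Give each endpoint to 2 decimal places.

[3.17, 85.32]

On the log scale the 95% interval is 2.8 ± 1.960 × 0.84 = [1.1536, 4.4464].
Exponentiate: [e^1.1536, e^4.4464] = [3.17, 85.32].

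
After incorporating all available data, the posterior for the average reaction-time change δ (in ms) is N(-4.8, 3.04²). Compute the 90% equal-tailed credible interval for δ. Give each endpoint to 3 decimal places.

The posterior is symmetric, so the 90% equal-tailed interval is δ = -4.8 ± z·3.04 with z = 1.645.
Half-width: 1.645 × 3.04 = 5.000.
-4.8 − 5.000 = -9.800; -4.8 + 5.000 = 0.200.

[-9.800, 0.200]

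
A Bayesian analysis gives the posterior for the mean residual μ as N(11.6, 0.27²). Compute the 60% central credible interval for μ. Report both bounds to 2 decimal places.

The posterior is symmetric, so the 60% equal-tailed interval is μ = 11.6 ± z·0.27 with z = 0.842.
Half-width: 0.842 × 0.27 = 0.23.
11.6 − 0.23 = 11.37; 11.6 + 0.23 = 11.83.

[11.37, 11.83]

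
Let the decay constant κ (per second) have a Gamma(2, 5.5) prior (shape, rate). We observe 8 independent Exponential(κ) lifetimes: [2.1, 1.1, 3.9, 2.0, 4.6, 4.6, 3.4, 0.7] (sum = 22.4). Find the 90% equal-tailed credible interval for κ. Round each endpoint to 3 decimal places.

[0.194, 0.563]

Posterior: Gamma(2+8, 5.5+22.4) = Gamma(10, 27.9) (shape, rate).
Equal-tailed 90% interval: Gamma(10, 27.9) quantiles at 0.05 and 0.95.
Posterior mean ≈ 0.358, SD ≈ 0.113; a Normal approximation gives roughly [0.172, 0.545].
Exact: lower = 0.194; upper = 0.563.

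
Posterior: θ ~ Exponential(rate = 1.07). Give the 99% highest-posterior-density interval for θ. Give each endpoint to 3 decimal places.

[0.000, 4.304]

The exponential density is strictly decreasing on [0, ∞), so the HPD interval is anchored at 0: [0, q] with P(θ ≤ q) = 0.99.
q = −ln(1 − 0.99) / 1.07 = 4.6052 / 1.07 = 4.304.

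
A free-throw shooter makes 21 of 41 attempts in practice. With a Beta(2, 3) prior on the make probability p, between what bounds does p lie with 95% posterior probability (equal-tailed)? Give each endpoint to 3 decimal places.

Posterior: Beta(2+21, 3+20) = Beta(23, 23).
Equal-tailed 95% interval: the 0.025 and 0.975 quantiles of Beta(23, 23).
Posterior mean ≈ 0.500, SD ≈ 0.073; a Normal approximation gives roughly [0.357, 0.643].
Exact: F⁻¹(0.025) = 0.358; F⁻¹(0.975) = 0.642.

[0.358, 0.642]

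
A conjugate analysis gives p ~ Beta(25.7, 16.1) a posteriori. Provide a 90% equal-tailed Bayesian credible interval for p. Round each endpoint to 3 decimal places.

[0.489, 0.734]

Posterior: Beta(25.7, 16.1).
Equal-tailed 90% interval: the 0.05 and 0.95 quantiles of Beta(25.7, 16.1).
Posterior mean ≈ 0.615, SD ≈ 0.074; a Normal approximation gives roughly [0.492, 0.737].
Exact: F⁻¹(0.05) = 0.489; F⁻¹(0.95) = 0.734.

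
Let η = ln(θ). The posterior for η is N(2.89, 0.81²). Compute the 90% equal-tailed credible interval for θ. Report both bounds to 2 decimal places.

[4.75, 68.19]

On the log scale the 90% interval is 2.89 ± 1.645 × 0.81 = [1.5577, 4.2223].
Exponentiate: [e^1.5577, e^4.2223] = [4.75, 68.19].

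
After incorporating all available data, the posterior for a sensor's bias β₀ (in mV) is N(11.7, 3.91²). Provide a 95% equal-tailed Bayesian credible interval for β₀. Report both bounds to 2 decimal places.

[4.04, 19.36]

The posterior is symmetric, so the 95% equal-tailed interval is β₀ = 11.7 ± z·3.91 with z = 1.960.
Half-width: 1.960 × 3.91 = 7.66.
11.7 − 7.66 = 4.04; 11.7 + 7.66 = 19.36.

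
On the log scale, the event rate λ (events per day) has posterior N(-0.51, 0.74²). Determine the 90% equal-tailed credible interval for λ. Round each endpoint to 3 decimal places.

On the log scale the 90% interval is -0.51 ± 1.645 × 0.74 = [-1.7272, 0.7072].
Exponentiate: [e^-1.7272, e^0.7072] = [0.178, 2.028].

[0.178, 2.028]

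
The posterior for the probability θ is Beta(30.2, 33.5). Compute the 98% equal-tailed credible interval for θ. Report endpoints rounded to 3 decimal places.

[0.332, 0.618]

Posterior: Beta(30.2, 33.5).
Equal-tailed 98% interval: the 0.01 and 0.99 quantiles of Beta(30.2, 33.5).
Posterior mean ≈ 0.474, SD ≈ 0.062; a Normal approximation gives roughly [0.330, 0.619].
Exact: F⁻¹(0.01) = 0.332; F⁻¹(0.99) = 0.618.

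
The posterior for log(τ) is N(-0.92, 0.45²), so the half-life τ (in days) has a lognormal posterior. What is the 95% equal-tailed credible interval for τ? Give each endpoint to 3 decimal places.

[0.165, 0.963]

On the log scale the 95% interval is -0.92 ± 1.960 × 0.45 = [-1.8020, -0.0380].
Exponentiate: [e^-1.8020, e^-0.0380] = [0.165, 0.963].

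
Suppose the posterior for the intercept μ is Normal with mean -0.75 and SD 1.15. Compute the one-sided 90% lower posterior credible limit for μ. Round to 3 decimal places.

Need L with P(μ ≥ L) = 0.90: L = -0.75 − z_{0.1}·1.15.
z = 1.282; L = -0.75 − 1.282 × 1.15 = -2.224.

-2.224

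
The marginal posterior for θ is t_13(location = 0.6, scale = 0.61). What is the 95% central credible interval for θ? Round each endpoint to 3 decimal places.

[-0.718, 1.918]

The t_13 distribution is symmetric; the 95% interval is 0.6 ± t·0.61 with t_{0.975,13} = 2.160.
Half-width: 2.160 × 0.61 = 1.318.
0.6 − 1.318 = -0.718; 0.6 + 1.318 = 1.918.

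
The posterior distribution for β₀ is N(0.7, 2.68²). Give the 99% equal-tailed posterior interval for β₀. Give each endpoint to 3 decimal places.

The posterior is symmetric, so the 99% equal-tailed interval is β₀ = 0.7 ± z·2.68 with z = 2.576.
Half-width: 2.576 × 2.68 = 6.903.
0.7 − 6.903 = -6.203; 0.7 + 6.903 = 7.603.

[-6.203, 7.603]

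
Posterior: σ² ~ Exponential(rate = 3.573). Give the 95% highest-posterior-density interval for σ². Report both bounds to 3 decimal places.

[0.000, 0.838]

The exponential density is strictly decreasing on [0, ∞), so the HPD interval is anchored at 0: [0, q] with P(σ² ≤ q) = 0.95.
q = −ln(1 − 0.95) / 3.573 = 2.9957 / 3.573 = 0.838.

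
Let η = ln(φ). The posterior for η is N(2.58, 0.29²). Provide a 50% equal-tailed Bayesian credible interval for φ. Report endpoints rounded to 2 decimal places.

On the log scale the 50% interval is 2.58 ± 0.674 × 0.29 = [2.3844, 2.7756].
Exponentiate: [e^2.3844, e^2.7756] = [10.85, 16.05].

[10.85, 16.05]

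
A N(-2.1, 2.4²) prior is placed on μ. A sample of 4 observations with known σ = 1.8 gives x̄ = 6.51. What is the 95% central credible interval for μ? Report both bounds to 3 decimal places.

Posterior precision = 1/2.4² + 4/1.8² = 0.1736 + 1.2346 = 1.4082, so posterior SD = 0.8427.
Posterior mean = (-2.1/2.4² + 4·6.51/1.8²) / 1.4082 = 5.4485.
Interval: 5.4485 ± 1.960 × 0.8427 → [3.797, 7.100].

[3.797, 7.100]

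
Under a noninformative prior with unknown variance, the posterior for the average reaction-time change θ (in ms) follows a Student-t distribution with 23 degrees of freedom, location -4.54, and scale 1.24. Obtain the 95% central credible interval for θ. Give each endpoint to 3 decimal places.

[-7.105, -1.975]

The t_23 distribution is symmetric; the 95% interval is -4.54 ± t·1.24 with t_{0.975,23} = 2.069.
Half-width: 2.069 × 1.24 = 2.565.
-4.54 − 2.565 = -7.105; -4.54 + 2.565 = -1.975.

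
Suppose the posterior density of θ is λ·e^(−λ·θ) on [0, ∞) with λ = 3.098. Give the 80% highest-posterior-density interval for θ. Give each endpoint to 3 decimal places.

The exponential density is strictly decreasing on [0, ∞), so the HPD interval is anchored at 0: [0, q] with P(θ ≤ q) = 0.80.
q = −ln(1 − 0.80) / 3.098 = 1.6094 / 3.098 = 0.520.

[0.000, 0.520]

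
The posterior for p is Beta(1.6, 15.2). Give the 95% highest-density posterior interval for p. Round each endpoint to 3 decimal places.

The posterior is unimodal and skewed, so the HPD interval has equal density at both endpoints and is the shortest 95% interval.
Solving f(0.000) = f(0.232) with F(0.232) − F(0.000) = 0.95 gives [0.000, 0.232].
For comparison, the equal-tailed interval is [0.008, 0.269]; the HPD is narrower and shifted toward the mode.

[0.000, 0.232]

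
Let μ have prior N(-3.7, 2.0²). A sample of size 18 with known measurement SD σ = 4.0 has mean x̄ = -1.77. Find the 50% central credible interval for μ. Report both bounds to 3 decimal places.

[-2.696, -1.546]

Posterior precision = 1/2.0² + 18/4.0² = 0.2500 + 1.1250 = 1.3750, so posterior SD = 0.8528.
Posterior mean = (-3.7/2.0² + 18·-1.77/4.0²) / 1.3750 = -2.1209.
Interval: -2.1209 ± 0.674 × 0.8528 → [-2.696, -1.546].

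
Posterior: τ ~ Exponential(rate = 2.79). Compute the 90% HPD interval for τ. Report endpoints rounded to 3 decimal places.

The exponential density is strictly decreasing on [0, ∞), so the HPD interval is anchored at 0: [0, q] with P(τ ≤ q) = 0.90.
q = −ln(1 − 0.90) / 2.79 = 2.3026 / 2.79 = 0.825.

[0.000, 0.825]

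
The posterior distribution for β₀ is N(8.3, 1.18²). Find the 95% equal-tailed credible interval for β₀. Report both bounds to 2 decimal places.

[5.99, 10.61]

The posterior is symmetric, so the 95% equal-tailed interval is β₀ = 8.3 ± z·1.18 with z = 1.960.
Half-width: 1.960 × 1.18 = 2.31.
8.3 − 2.31 = 5.99; 8.3 + 2.31 = 10.61.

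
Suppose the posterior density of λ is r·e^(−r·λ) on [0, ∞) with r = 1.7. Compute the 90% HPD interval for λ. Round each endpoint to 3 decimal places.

The exponential density is strictly decreasing on [0, ∞), so the HPD interval is anchored at 0: [0, q] with P(λ ≤ q) = 0.90.
q = −ln(1 − 0.90) / 1.7 = 2.3026 / 1.7 = 1.354.

[0.000, 1.354]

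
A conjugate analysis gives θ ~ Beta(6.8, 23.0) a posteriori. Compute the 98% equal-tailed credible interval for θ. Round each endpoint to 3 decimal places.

Posterior: Beta(6.8, 23.0).
Equal-tailed 98% interval: the 0.01 and 0.99 quantiles of Beta(6.8, 23.0).
Posterior mean ≈ 0.228, SD ≈ 0.076; a Normal approximation gives roughly [0.052, 0.404].
Exact: F⁻¹(0.01) = 0.082; F⁻¹(0.99) = 0.426.

[0.082, 0.426]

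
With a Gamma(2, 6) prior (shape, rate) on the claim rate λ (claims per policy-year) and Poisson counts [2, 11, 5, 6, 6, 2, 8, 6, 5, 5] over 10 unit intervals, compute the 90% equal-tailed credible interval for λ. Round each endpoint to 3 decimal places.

[2.879, 4.442]

Posterior: Gamma(2+56, 6+10) = Gamma(58, 16) (shape, rate).
Equal-tailed 90% interval: Gamma(58, 16) quantiles at 0.05 and 0.95.
Posterior mean ≈ 3.625, SD ≈ 0.476; a Normal approximation gives roughly [2.842, 4.408].
Exact: lower = 2.879; upper = 4.442.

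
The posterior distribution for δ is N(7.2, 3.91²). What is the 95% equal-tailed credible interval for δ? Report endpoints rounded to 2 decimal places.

The posterior is symmetric, so the 95% equal-tailed interval is δ = 7.2 ± z·3.91 with z = 1.960.
Half-width: 1.960 × 3.91 = 7.66.
7.2 − 7.66 = -0.46; 7.2 + 7.66 = 14.86.

[-0.46, 14.86]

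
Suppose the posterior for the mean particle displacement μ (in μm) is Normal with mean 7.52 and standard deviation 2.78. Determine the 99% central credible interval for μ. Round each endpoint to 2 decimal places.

The posterior is symmetric, so the 99% equal-tailed interval is μ = 7.52 ± z·2.78 with z = 2.576.
Half-width: 2.576 × 2.78 = 7.16.
7.52 − 7.16 = 0.36; 7.52 + 7.16 = 14.68.

[0.36, 14.68]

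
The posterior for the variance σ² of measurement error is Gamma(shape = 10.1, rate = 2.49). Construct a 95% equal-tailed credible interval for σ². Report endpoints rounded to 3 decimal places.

Posterior: Gamma(shape 10.1, rate 2.49).
Equal-tailed 95% interval: Gamma(10.1, 2.49) quantiles at 0.025 and 0.975.
Posterior mean ≈ 4.056, SD ≈ 1.276; a Normal approximation gives roughly [1.555, 6.558].
Exact: lower = 1.954; upper = 6.914.

[1.954, 6.914]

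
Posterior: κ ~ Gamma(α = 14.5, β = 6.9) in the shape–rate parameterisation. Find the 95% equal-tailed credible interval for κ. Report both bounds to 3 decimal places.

[1.163, 3.313]

Posterior: Gamma(shape 14.5, rate 6.9).
Equal-tailed 95% interval: Gamma(14.5, 6.9) quantiles at 0.025 and 0.975.
Posterior mean ≈ 2.101, SD ≈ 0.552; a Normal approximation gives roughly [1.020, 3.183].
Exact: lower = 1.163; upper = 3.313.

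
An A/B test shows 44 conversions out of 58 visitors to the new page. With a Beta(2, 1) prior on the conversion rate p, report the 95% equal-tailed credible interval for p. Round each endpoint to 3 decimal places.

Posterior: Beta(2+44, 1+14) = Beta(46, 15).
Equal-tailed 95% interval: the 0.025 and 0.975 quantiles of Beta(46, 15).
Posterior mean ≈ 0.754, SD ≈ 0.055; a Normal approximation gives roughly [0.647, 0.861].
Exact: F⁻¹(0.025) = 0.640; F⁻¹(0.975) = 0.853.

[0.640, 0.853]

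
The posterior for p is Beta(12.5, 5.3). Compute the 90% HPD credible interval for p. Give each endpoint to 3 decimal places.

The posterior is unimodal and skewed, so the HPD interval has equal density at both endpoints and is the shortest 90% interval.
Solving f(0.534) = f(0.876) with F(0.876) − F(0.534) = 0.90 gives [0.534, 0.876].
For comparison, the equal-tailed interval is [0.516, 0.862]; the HPD is narrower and shifted toward the mode.

[0.534, 0.876]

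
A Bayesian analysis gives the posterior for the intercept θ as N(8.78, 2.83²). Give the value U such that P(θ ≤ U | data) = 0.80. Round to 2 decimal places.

11.16

Need U with P(θ ≤ U) = 0.80: U = 8.78 + z_{0.2}·2.83.
z = 0.842; U = 8.78 + 0.842 × 2.83 = 11.16.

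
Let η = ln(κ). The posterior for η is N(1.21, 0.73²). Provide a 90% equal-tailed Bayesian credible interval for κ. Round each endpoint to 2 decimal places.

[1.01, 11.14]

On the log scale the 90% interval is 1.21 ± 1.645 × 0.73 = [0.0093, 2.4107].
Exponentiate: [e^0.0093, e^2.4107] = [1.01, 11.14].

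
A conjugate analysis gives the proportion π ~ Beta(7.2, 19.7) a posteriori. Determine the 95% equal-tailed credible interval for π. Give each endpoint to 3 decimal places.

[0.122, 0.446]

Posterior: Beta(7.2, 19.7).
Equal-tailed 95% interval: the 0.025 and 0.975 quantiles of Beta(7.2, 19.7).
Posterior mean ≈ 0.268, SD ≈ 0.084; a Normal approximation gives roughly [0.103, 0.432].
Exact: F⁻¹(0.025) = 0.122; F⁻¹(0.975) = 0.446.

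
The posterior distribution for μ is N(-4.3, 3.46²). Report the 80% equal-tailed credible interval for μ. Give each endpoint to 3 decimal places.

[-8.734, 0.134]

The posterior is symmetric, so the 80% equal-tailed interval is μ = -4.3 ± z·3.46 with z = 1.282.
Half-width: 1.282 × 3.46 = 4.434.
-4.3 − 4.434 = -8.734; -4.3 + 4.434 = 0.134.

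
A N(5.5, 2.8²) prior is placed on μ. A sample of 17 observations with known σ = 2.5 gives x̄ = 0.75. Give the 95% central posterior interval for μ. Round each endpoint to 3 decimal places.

Posterior precision = 1/2.8² + 17/2.5² = 0.1276 + 2.7200 = 2.8476, so posterior SD = 0.5926.
Posterior mean = (5.5/2.8² + 17·0.75/2.5²) / 2.8476 = 0.9628.
Interval: 0.9628 ± 1.960 × 0.5926 → [-0.199, 2.124].

[-0.199, 2.124]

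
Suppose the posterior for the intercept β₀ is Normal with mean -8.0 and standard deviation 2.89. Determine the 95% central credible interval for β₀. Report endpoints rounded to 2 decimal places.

[-13.66, -2.34]

The posterior is symmetric, so the 95% equal-tailed interval is β₀ = -8.0 ± z·2.89 with z = 1.960.
Half-width: 1.960 × 2.89 = 5.66.
-8.0 − 5.66 = -13.66; -8.0 + 5.66 = -2.34.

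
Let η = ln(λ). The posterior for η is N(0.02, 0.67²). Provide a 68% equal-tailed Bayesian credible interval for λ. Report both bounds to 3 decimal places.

On the log scale the 68% interval is 0.02 ± 0.994 × 0.67 = [-0.6463, 0.6863].
Exponentiate: [e^-0.6463, e^0.6863] = [0.524, 1.986].

[0.524, 1.986]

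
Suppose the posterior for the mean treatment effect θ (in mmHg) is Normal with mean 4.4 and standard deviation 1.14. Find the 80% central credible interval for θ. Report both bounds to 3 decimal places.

[2.939, 5.861]

The posterior is symmetric, so the 80% equal-tailed interval is θ = 4.4 ± z·1.14 with z = 1.282.
Half-width: 1.282 × 1.14 = 1.461.
4.4 − 1.461 = 2.939; 4.4 + 1.461 = 5.861.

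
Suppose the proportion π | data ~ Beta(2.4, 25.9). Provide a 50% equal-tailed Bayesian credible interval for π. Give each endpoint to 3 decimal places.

Posterior: Beta(2.4, 25.9).
Equal-tailed 50% interval: the 0.25 and 0.75 quantiles of Beta(2.4, 25.9).
Posterior mean ≈ 0.085, SD ≈ 0.051; a Normal approximation gives roughly [0.050, 0.120].
Exact: F⁻¹(0.25) = 0.046; F⁻¹(0.75) = 0.113.

[0.046, 0.113]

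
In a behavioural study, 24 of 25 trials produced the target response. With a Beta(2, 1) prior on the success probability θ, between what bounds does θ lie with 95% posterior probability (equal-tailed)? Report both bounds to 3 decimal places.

[0.810, 0.991]

Posterior: Beta(2+24, 1+1) = Beta(26, 2).
Equal-tailed 95% interval: the 0.025 and 0.975 quantiles of Beta(26, 2).
Posterior mean ≈ 0.929, SD ≈ 0.048; a Normal approximation gives roughly [0.835, 1.022].
Exact: F⁻¹(0.025) = 0.810; F⁻¹(0.975) = 0.991.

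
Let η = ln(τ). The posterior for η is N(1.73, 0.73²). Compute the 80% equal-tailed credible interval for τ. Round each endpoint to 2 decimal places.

On the log scale the 80% interval is 1.73 ± 1.282 × 0.73 = [0.7945, 2.6655].
Exponentiate: [e^0.7945, e^2.6655] = [2.21, 14.38].

[2.21, 14.38]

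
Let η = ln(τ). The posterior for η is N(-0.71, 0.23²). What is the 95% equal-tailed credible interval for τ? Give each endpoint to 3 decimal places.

[0.313, 0.772]

On the log scale the 95% interval is -0.71 ± 1.960 × 0.23 = [-1.1608, -0.2592].
Exponentiate: [e^-1.1608, e^-0.2592] = [0.313, 0.772].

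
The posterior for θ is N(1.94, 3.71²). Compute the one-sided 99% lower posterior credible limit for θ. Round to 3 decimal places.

-6.691

Need L with P(θ ≥ L) = 0.99: L = 1.94 − z_{0.01}·3.71.
z = 2.326; L = 1.94 − 2.326 × 3.71 = -6.691.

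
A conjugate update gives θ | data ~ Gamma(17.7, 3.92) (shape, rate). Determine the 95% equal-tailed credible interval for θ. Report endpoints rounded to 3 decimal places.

[2.663, 6.849]

Posterior: Gamma(shape 17.7, rate 3.92).
Equal-tailed 95% interval: Gamma(17.7, 3.92) quantiles at 0.025 and 0.975.
Posterior mean ≈ 4.515, SD ≈ 1.073; a Normal approximation gives roughly [2.412, 6.619].
Exact: lower = 2.663; upper = 6.849.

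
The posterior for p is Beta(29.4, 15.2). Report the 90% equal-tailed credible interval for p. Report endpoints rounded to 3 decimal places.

Posterior: Beta(29.4, 15.2).
Equal-tailed 90% interval: the 0.05 and 0.95 quantiles of Beta(29.4, 15.2).
Posterior mean ≈ 0.659, SD ≈ 0.070; a Normal approximation gives roughly [0.544, 0.775].
Exact: F⁻¹(0.05) = 0.540; F⁻¹(0.95) = 0.771.

[0.540, 0.771]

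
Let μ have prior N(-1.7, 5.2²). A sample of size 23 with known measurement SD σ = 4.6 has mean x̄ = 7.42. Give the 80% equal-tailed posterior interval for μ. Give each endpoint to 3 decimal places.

Posterior precision = 1/5.2² + 23/4.6² = 0.0370 + 1.0870 = 1.1239, so posterior SD = 0.9433.
Posterior mean = (-1.7/5.2² + 23·7.42/4.6²) / 1.1239 = 7.1199.
Interval: 7.1199 ± 1.282 × 0.9433 → [5.911, 8.329].

[5.911, 8.329]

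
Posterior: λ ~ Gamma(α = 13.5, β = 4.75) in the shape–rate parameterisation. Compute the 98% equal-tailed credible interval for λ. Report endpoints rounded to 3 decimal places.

[1.356, 4.943]

Posterior: Gamma(shape 13.5, rate 4.75).
Equal-tailed 98% interval: Gamma(13.5, 4.75) quantiles at 0.01 and 0.99.
Posterior mean ≈ 2.842, SD ≈ 0.774; a Normal approximation gives roughly [1.043, 4.642].
Exact: lower = 1.356; upper = 4.943.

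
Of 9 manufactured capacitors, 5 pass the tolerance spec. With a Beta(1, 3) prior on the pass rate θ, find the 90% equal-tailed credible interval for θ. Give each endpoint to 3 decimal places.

Posterior: Beta(1+5, 3+4) = Beta(6, 7).
Equal-tailed 90% interval: the 0.05 and 0.95 quantiles of Beta(6, 7).
Posterior mean ≈ 0.462, SD ≈ 0.133; a Normal approximation gives roughly [0.242, 0.681].
Exact: F⁻¹(0.05) = 0.245; F⁻¹(0.95) = 0.685.

[0.245, 0.685]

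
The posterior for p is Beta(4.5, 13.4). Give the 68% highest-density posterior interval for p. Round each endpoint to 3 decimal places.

[0.132, 0.329]

The posterior is unimodal and skewed, so the HPD interval has equal density at both endpoints and is the shortest 68% interval.
Solving f(0.132) = f(0.329) with F(0.329) − F(0.132) = 0.68 gives [0.132, 0.329].
For comparison, the equal-tailed interval is [0.151, 0.352]; the HPD is narrower and shifted toward the mode.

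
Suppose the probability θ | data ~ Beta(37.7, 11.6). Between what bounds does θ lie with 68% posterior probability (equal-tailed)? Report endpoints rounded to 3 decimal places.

Posterior: Beta(37.7, 11.6).
Equal-tailed 68% interval: the 0.16 and 0.84 quantiles of Beta(37.7, 11.6).
Posterior mean ≈ 0.765, SD ≈ 0.060; a Normal approximation gives roughly [0.705, 0.824].
Exact: F⁻¹(0.16) = 0.705; F⁻¹(0.84) = 0.824.

[0.705, 0.824]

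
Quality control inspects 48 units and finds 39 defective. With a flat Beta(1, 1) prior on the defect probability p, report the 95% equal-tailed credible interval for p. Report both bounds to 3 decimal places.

Posterior: Beta(1+39, 1+9) = Beta(40, 10).
Equal-tailed 95% interval: the 0.025 and 0.975 quantiles of Beta(40, 10).
Posterior mean ≈ 0.800, SD ≈ 0.056; a Normal approximation gives roughly [0.690, 0.910].
Exact: F⁻¹(0.025) = 0.680; F⁻¹(0.975) = 0.898.

[0.680, 0.898]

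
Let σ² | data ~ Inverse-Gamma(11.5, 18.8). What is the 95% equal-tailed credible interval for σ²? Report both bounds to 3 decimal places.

[0.988, 3.217]

Inverse-Gamma(11.5, 18.8) quantiles: F⁻¹(0.025) and F⁻¹(0.975).
Equivalently, 1/σ² ~ Gamma(11.5, rate = 18.8); invert its 0.975 and 0.025 quantiles.
Posterior mean ≈ 1.790, SD ≈ 0.581; a Normal approximation gives roughly [0.652, 2.929].
Exact: lower = 0.988; upper = 3.217.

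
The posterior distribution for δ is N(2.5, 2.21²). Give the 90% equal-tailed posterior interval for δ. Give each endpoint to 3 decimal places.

The posterior is symmetric, so the 90% equal-tailed interval is δ = 2.5 ± z·2.21 with z = 1.645.
Half-width: 1.645 × 2.21 = 3.635.
2.5 − 3.635 = -1.135; 2.5 + 3.635 = 6.135.

[-1.135, 6.135]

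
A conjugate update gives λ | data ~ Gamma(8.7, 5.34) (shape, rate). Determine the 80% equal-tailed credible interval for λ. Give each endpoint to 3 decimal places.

Posterior: Gamma(shape 8.7, rate 5.34).
Equal-tailed 80% interval: Gamma(8.7, 5.34) quantiles at 0.1 and 0.9.
Posterior mean ≈ 1.629, SD ≈ 0.552; a Normal approximation gives roughly [0.921, 2.337].
Exact: lower = 0.973; upper = 2.365.

[0.973, 2.365]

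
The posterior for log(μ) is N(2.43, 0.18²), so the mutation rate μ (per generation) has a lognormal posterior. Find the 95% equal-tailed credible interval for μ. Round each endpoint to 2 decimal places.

[7.98, 16.16]

On the log scale the 95% interval is 2.43 ± 1.960 × 0.18 = [2.0772, 2.7828].
Exponentiate: [e^2.0772, e^2.7828] = [7.98, 16.16].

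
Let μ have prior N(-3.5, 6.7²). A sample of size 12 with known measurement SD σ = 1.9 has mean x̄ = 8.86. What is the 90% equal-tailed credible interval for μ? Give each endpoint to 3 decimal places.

Posterior precision = 1/6.7² + 12/1.9² = 0.0223 + 3.3241 = 3.3464, so posterior SD = 0.5467.
Posterior mean = (-3.5/6.7² + 12·8.86/1.9²) / 3.3464 = 8.7777.
Interval: 8.7777 ± 1.645 × 0.5467 → [7.879, 9.677].

[7.879, 9.677]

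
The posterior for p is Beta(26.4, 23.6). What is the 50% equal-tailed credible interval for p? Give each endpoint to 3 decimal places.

[0.480, 0.576]

Posterior: Beta(26.4, 23.6).
Equal-tailed 50% interval: the 0.25 and 0.75 quantiles of Beta(26.4, 23.6).
Posterior mean ≈ 0.528, SD ≈ 0.070; a Normal approximation gives roughly [0.481, 0.575].
Exact: F⁻¹(0.25) = 0.480; F⁻¹(0.75) = 0.576.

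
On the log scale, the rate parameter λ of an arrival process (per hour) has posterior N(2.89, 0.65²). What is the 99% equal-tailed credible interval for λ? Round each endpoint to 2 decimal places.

On the log scale the 99% interval is 2.89 ± 2.576 × 0.65 = [1.2157, 4.5643].
Exponentiate: [e^1.2157, e^4.5643] = [3.37, 95.99].

[3.37, 95.99]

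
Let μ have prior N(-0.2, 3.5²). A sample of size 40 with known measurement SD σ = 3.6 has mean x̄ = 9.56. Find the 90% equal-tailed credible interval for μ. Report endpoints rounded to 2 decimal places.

[8.38, 10.23]

Posterior precision = 1/3.5² + 40/3.6² = 0.0816 + 3.0864 = 3.1681, so posterior SD = 0.5618.
Posterior mean = (-0.2/3.5² + 40·9.56/3.6²) / 3.1681 = 9.3085.
Interval: 9.3085 ± 1.645 × 0.5618 → [8.38, 10.23].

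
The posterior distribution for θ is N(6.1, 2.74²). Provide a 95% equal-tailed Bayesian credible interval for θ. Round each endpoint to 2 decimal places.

The posterior is symmetric, so the 95% equal-tailed interval is θ = 6.1 ± z·2.74 with z = 1.960.
Half-width: 1.960 × 2.74 = 5.37.
6.1 − 5.37 = 0.73; 6.1 + 5.37 = 11.47.

[0.73, 11.47]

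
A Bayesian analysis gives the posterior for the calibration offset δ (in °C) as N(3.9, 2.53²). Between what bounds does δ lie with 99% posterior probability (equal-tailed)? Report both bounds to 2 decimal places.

The posterior is symmetric, so the 99% equal-tailed interval is δ = 3.9 ± z·2.53 with z = 2.576.
Half-width: 2.576 × 2.53 = 6.52.
3.9 − 6.52 = -2.62; 3.9 + 6.52 = 10.42.

[-2.62, 10.42]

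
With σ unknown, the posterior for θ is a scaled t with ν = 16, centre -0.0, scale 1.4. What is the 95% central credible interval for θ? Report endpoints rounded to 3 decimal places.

[-2.968, 2.968]

The t_16 distribution is symmetric; the 95% interval is -0.0 ± t·1.4 with t_{0.975,16} = 2.120.
Half-width: 2.120 × 1.4 = 2.968.
-0.0 − 2.968 = -2.968; -0.0 + 2.968 = 2.968.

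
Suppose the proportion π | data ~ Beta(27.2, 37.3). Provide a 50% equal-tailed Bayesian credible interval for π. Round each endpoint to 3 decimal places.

[0.380, 0.463]

Posterior: Beta(27.2, 37.3).
Equal-tailed 50% interval: the 0.25 and 0.75 quantiles of Beta(27.2, 37.3).
Posterior mean ≈ 0.422, SD ≈ 0.061; a Normal approximation gives roughly [0.381, 0.463].
Exact: F⁻¹(0.25) = 0.380; F⁻¹(0.75) = 0.463.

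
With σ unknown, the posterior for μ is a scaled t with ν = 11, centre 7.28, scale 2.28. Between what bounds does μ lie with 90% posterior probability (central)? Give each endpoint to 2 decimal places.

The t_11 distribution is symmetric; the 90% interval is 7.28 ± t·2.28 with t_{0.95,11} = 1.796.
Half-width: 1.796 × 2.28 = 4.09.
7.28 − 4.09 = 3.19; 7.28 + 4.09 = 11.37.

[3.19, 11.37]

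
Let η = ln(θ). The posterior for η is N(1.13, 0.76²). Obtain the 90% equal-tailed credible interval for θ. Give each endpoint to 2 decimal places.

[0.89, 10.81]

On the log scale the 90% interval is 1.13 ± 1.645 × 0.76 = [-0.1201, 2.3801].
Exponentiate: [e^-0.1201, e^2.3801] = [0.89, 10.81].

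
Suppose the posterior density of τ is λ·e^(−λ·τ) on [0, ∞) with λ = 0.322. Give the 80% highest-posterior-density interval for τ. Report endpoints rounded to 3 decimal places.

[0.000, 4.998]

The exponential density is strictly decreasing on [0, ∞), so the HPD interval is anchored at 0: [0, q] with P(τ ≤ q) = 0.80.
q = −ln(1 − 0.80) / 0.322 = 1.6094 / 0.322 = 4.998.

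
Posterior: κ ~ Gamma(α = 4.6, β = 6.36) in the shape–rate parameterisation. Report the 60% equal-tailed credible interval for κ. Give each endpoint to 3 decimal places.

Posterior: Gamma(shape 4.6, rate 6.36).
Equal-tailed 60% interval: Gamma(4.6, 6.36) quantiles at 0.2 and 0.8.
Posterior mean ≈ 0.723, SD ≈ 0.337; a Normal approximation gives roughly [0.439, 1.007].
Exact: lower = 0.435; upper = 0.981.

[0.435, 0.981]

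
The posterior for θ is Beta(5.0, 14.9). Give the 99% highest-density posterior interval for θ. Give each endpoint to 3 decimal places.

The posterior is unimodal and skewed, so the HPD interval has equal density at both endpoints and is the shortest 99% interval.
Solving f(0.051) = f(0.511) with F(0.511) − F(0.051) = 0.99 gives [0.051, 0.511].
For comparison, the equal-tailed interval is [0.062, 0.529]; the HPD is narrower and shifted toward the mode.

[0.051, 0.511]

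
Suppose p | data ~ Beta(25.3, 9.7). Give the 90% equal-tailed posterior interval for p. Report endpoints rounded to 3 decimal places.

Posterior: Beta(25.3, 9.7).
Equal-tailed 90% interval: the 0.05 and 0.95 quantiles of Beta(25.3, 9.7).
Posterior mean ≈ 0.723, SD ≈ 0.075; a Normal approximation gives roughly [0.600, 0.846].
Exact: F⁻¹(0.05) = 0.593; F⁻¹(0.95) = 0.838.

[0.593, 0.838]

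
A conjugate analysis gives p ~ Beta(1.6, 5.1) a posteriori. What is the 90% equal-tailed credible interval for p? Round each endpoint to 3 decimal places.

[0.038, 0.532]

Posterior: Beta(1.6, 5.1).
Equal-tailed 90% interval: the 0.05 and 0.95 quantiles of Beta(1.6, 5.1).
Posterior mean ≈ 0.239, SD ≈ 0.154; a Normal approximation gives roughly [-0.014, 0.492].
Exact: F⁻¹(0.05) = 0.038; F⁻¹(0.95) = 0.532.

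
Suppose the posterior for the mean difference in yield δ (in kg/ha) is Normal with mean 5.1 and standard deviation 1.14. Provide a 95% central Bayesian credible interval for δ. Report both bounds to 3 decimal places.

The posterior is symmetric, so the 95% equal-tailed interval is δ = 5.1 ± z·1.14 with z = 1.960.
Half-width: 1.960 × 1.14 = 2.234.
5.1 − 2.234 = 2.866; 5.1 + 2.234 = 7.334.

[2.866, 7.334]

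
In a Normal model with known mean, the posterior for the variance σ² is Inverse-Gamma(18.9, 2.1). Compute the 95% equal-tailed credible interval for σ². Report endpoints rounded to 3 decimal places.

[0.074, 0.185]

Inverse-Gamma(18.9, 2.1) quantiles: F⁻¹(0.025) and F⁻¹(0.975).
Equivalently, 1/σ² ~ Gamma(18.9, rate = 2.1); invert its 0.975 and 0.025 quantiles.
Posterior mean ≈ 0.117, SD ≈ 0.029; a Normal approximation gives roughly [0.061, 0.173].
Exact: lower = 0.074; upper = 0.185.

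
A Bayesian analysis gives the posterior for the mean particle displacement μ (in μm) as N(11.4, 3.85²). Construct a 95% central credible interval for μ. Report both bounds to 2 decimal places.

[3.85, 18.95]

The posterior is symmetric, so the 95% equal-tailed interval is μ = 11.4 ± z·3.85 with z = 1.960.
Half-width: 1.960 × 3.85 = 7.55.
11.4 − 7.55 = 3.85; 11.4 + 7.55 = 18.95.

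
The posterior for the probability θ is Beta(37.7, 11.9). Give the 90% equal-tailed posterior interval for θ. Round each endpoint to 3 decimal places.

[0.656, 0.853]

Posterior: Beta(37.7, 11.9).
Equal-tailed 90% interval: the 0.05 and 0.95 quantiles of Beta(37.7, 11.9).
Posterior mean ≈ 0.760, SD ≈ 0.060; a Normal approximation gives roughly [0.661, 0.859].
Exact: F⁻¹(0.05) = 0.656; F⁻¹(0.95) = 0.853.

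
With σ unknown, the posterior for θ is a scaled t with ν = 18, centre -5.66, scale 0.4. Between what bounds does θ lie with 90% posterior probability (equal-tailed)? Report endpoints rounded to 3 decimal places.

[-6.354, -4.966]

The t_18 distribution is symmetric; the 90% interval is -5.66 ± t·0.4 with t_{0.95,18} = 1.734.
Half-width: 1.734 × 0.4 = 0.694.
-5.66 − 0.694 = -6.354; -5.66 + 0.694 = -4.966.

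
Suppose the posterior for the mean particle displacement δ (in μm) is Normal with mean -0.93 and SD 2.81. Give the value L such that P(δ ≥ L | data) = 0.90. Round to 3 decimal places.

Need L with P(δ ≥ L) = 0.90: L = -0.93 − z_{0.1}·2.81.
z = 1.282; L = -0.93 − 1.282 × 2.81 = -4.531.

-4.531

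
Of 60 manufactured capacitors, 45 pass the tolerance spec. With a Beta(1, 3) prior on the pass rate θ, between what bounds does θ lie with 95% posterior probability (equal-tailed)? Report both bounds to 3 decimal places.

Posterior: Beta(1+45, 3+15) = Beta(46, 18).
Equal-tailed 95% interval: the 0.025 and 0.975 quantiles of Beta(46, 18).
Posterior mean ≈ 0.719, SD ≈ 0.056; a Normal approximation gives roughly [0.609, 0.828].
Exact: F⁻¹(0.025) = 0.603; F⁻¹(0.975) = 0.821.

[0.603, 0.821]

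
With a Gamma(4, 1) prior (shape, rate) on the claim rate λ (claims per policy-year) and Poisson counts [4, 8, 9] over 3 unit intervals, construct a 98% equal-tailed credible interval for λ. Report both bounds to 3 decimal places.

Posterior: Gamma(4+21, 1+3) = Gamma(25, 4) (shape, rate).
Equal-tailed 98% interval: Gamma(25, 4) quantiles at 0.01 and 0.99.
Posterior mean ≈ 6.250, SD ≈ 1.250; a Normal approximation gives roughly [3.342, 9.158].
Exact: lower = 3.713; upper = 9.519.

[3.713, 9.519]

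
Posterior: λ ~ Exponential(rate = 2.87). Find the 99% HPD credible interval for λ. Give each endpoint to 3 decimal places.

The exponential density is strictly decreasing on [0, ∞), so the HPD interval is anchored at 0: [0, q] with P(λ ≤ q) = 0.99.
q = −ln(1 − 0.99) / 2.87 = 4.6052 / 2.87 = 1.605.

[0.000, 1.605]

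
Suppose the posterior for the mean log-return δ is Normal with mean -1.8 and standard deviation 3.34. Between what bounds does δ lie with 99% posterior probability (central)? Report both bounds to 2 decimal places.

[-10.40, 6.80]

The posterior is symmetric, so the 99% equal-tailed interval is δ = -1.8 ± z·3.34 with z = 2.576.
Half-width: 2.576 × 3.34 = 8.60.
-1.8 − 8.60 = -10.40; -1.8 + 8.60 = 6.80.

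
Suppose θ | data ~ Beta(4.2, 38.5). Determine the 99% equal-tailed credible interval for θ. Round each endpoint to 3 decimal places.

[0.018, 0.246]

Posterior: Beta(4.2, 38.5).
Equal-tailed 99% interval: the 0.005 and 0.995 quantiles of Beta(4.2, 38.5).
Posterior mean ≈ 0.098, SD ≈ 0.045; a Normal approximation gives roughly [-0.018, 0.214].
Exact: F⁻¹(0.005) = 0.018; F⁻¹(0.995) = 0.246.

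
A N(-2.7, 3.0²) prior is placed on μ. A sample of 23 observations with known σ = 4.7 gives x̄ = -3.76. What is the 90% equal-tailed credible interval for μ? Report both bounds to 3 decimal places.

Posterior precision = 1/3.0² + 23/4.7² = 0.1111 + 1.0412 = 1.1523, so posterior SD = 0.9316.
Posterior mean = (-2.7/3.0² + 23·-3.76/4.7²) / 1.1523 = -3.6578.
Interval: -3.6578 ± 1.645 × 0.9316 → [-5.190, -2.125].

[-5.190, -2.125]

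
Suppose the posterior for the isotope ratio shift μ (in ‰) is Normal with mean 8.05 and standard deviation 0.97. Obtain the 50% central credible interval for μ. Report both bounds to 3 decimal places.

[7.396, 8.704]

The posterior is symmetric, so the 50% equal-tailed interval is μ = 8.05 ± z·0.97 with z = 0.674.
Half-width: 0.674 × 0.97 = 0.654.
8.05 − 0.654 = 7.396; 8.05 + 0.654 = 8.704.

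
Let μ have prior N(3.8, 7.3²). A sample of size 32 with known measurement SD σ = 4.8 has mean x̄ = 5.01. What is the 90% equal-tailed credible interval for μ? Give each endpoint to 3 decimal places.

Posterior precision = 1/7.3² + 32/4.8² = 0.0188 + 1.3889 = 1.4077, so posterior SD = 0.8429.
Posterior mean = (3.8/7.3² + 32·5.01/4.8²) / 1.4077 = 4.9939.
Interval: 4.9939 ± 1.645 × 0.8429 → [3.607, 6.380].

[3.607, 6.380]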